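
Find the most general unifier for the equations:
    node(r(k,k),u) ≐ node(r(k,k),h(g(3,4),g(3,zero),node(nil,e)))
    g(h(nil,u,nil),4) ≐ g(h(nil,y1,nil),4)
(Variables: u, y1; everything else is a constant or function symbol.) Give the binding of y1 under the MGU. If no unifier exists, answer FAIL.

Decompose node/2: r(k,k) ≐ r(k,k),  u ≐ h(g(3,4),g(3,zero),node(nil,e)).
Delete trivial equation r(k,k) ≐ r(k,k).
Bind u := h(g(3,4),g(3,zero),node(nil,e)); substituting into the remaining equation gives: g(h(nil,h(g(3,4),g(3,zero),node(nil,e)),nil),4) ≐ g(h(nil,y1,nil),4).
Decompose g/2: h(nil,h(g(3,4),g(3,zero),node(nil,e)),nil) ≐ h(nil,y1,nil),  4 ≐ 4.
Decompose h/3: nil ≐ nil,  h(g(3,4),g(3,zero),node(nil,e)) ≐ y1,  nil ≐ nil.
Delete trivial equation nil ≐ nil.
Bind y1 := h(g(3,4),g(3,zero),node(nil,e)); no other remaining equation mentions y1.
Delete trivial equation nil ≐ nil.
Delete trivial equation 4 ≐ 4.
MGU = { u := h(g(3,4),g(3,zero),node(nil,e)), y1 := h(g(3,4),g(3,zero),node(nil,e)) }, so y1 := h(g(3,4),g(3,zero),node(nil,e)).

h(g(3,4),g(3,zero),node(nil,e))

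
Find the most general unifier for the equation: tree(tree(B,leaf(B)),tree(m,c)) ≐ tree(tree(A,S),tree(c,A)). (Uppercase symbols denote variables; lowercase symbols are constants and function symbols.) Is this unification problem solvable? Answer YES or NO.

Decompose tree/2: tree(B,leaf(B)) ≐ tree(A,S),  tree(m,c) ≐ tree(c,A).
Decompose tree/2: B ≐ A,  leaf(B) ≐ S.
Bind B := A; substituting into the one remaining equation that mentions B gives: leaf(A) ≐ S.
Bind S := leaf(A); no other remaining equation mentions S.
Decompose tree/2: m ≐ c,  c ≐ A.
Clash: constants m and c differ; no unifier exists.

NO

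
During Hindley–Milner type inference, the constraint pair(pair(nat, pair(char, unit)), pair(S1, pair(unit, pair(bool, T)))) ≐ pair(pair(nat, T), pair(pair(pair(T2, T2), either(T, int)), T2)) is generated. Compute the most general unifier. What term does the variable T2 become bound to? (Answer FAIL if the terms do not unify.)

Decompose pair/2: pair(nat, pair(char, unit)) ≐ pair(nat, T),  pair(S1, pair(unit, pair(bool, T))) ≐ pair(pair(pair(T2, T2), either(T, int)), T2).
Decompose pair/2: nat ≐ nat,  pair(char, unit) ≐ T.
Delete trivial equation nat ≐ nat.
Bind T := pair(char, unit); substituting into the remaining equation gives: pair(S1, pair(unit, pair(bool, pair(char, unit)))) ≐ pair(pair(pair(T2, T2), either(pair(char, unit), int)), T2).
Decompose pair/2: S1 ≐ pair(pair(T2, T2), either(pair(char, unit), int)),  pair(unit, pair(bool, pair(char, unit))) ≐ T2.
Bind S1 := pair(pair(T2, T2), either(pair(char, unit), int)); no other remaining equation mentions S1.
Bind T2 := pair(unit, pair(bool, pair(char, unit))). Substituting into the earlier binding gives S1 := pair(pair(pair(unit, pair(bool, pair(char, unit))), pair(unit, pair(bool, pair(char, unit)))), either(pair(char, unit), int)).
MGU = { T ↦ pair(char, unit), S1 ↦ pair(pair(pair(unit, pair(bool, pair(char, unit))), pair(unit, pair(bool, pair(char, unit)))), either(pair(char, unit), int)), T2 ↦ pair(unit, pair(bool, pair(char, unit))) }, so T2 ↦ pair(unit, pair(bool, pair(char, unit))).

pair(unit, pair(bool, pair(char, unit)))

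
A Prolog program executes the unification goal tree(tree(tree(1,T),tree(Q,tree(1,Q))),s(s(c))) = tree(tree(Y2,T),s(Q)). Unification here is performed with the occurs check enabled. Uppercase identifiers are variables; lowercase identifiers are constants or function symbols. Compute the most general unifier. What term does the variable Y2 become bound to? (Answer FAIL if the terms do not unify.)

tree(1,tree(s(c),tree(1,s(c))))

Decompose tree/2: tree(tree(1,T),tree(Q,tree(1,Q))) = tree(Y2,T),  s(s(c)) = s(Q).
Decompose tree/2: tree(1,T) = Y2,  tree(Q,tree(1,Q)) = T.
Bind Y2 := tree(1,T); no other remaining equation mentions Y2.
Bind T := tree(Q,tree(1,Q)); no other remaining equation mentions T. Substituting into the earlier binding gives Y2 := tree(1,tree(Q,tree(1,Q))).
Decompose s/1: s(c) = Q.
Bind Q := s(c). Substituting into the earlier bindings gives Y2 := tree(1,tree(s(c),tree(1,s(c)))), T := tree(s(c),tree(1,s(c))).
MGU = { Y2 = tree(1,tree(s(c),tree(1,s(c)))), T = tree(s(c),tree(1,s(c))), Q = s(c) }, so Y2 = tree(1,tree(s(c),tree(1,s(c)))).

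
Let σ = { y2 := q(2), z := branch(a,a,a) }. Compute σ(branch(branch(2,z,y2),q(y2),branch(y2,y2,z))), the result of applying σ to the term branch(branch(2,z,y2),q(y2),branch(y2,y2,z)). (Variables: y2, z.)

Replace each occurrence of y2 with q(2).
Replace each occurrence of z with branch(a,a,a).
Result: branch(branch(2,branch(a,a,a),q(2)),q(q(2)),branch(q(2),q(2),branch(a,a,a))).

branch(branch(2,branch(a,a,a),q(2)),q(q(2)),branch(q(2),q(2),branch(a,a,a)))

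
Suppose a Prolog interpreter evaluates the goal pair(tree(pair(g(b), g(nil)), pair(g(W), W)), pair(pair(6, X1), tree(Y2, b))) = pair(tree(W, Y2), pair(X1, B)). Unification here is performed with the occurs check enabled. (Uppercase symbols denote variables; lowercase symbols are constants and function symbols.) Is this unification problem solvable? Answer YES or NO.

Decompose pair/2: tree(pair(g(b), g(nil)), pair(g(W), W)) = tree(W, Y2),  pair(pair(6, X1), tree(Y2, b)) = pair(X1, B).
Decompose tree/2: pair(g(b), g(nil)) = W,  pair(g(W), W) = Y2.
Bind W := pair(g(b), g(nil)); substituting into the one remaining equation that mentions W gives: pair(g(pair(g(b), g(nil))), pair(g(b), g(nil))) = Y2.
Bind Y2 := pair(g(pair(g(b), g(nil))), pair(g(b), g(nil))); substituting into the remaining equation gives: pair(pair(6, X1), tree(pair(g(pair(g(b), g(nil))), pair(g(b), g(nil))), b)) = pair(X1, B).
Decompose pair/2: pair(6, X1) = X1,  tree(pair(g(pair(g(b), g(nil))), pair(g(b), g(nil))), b) = B.
Occurs check fails: X1 occurs in pair(6, X1); the equation X1 = pair(6, X1) has no finite solution.

NO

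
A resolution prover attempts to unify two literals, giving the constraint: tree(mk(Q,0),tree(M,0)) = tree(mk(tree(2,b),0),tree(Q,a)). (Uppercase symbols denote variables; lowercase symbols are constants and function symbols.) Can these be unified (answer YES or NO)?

Decompose tree/2: mk(Q,0) = mk(tree(2,b),0),  tree(M,0) = tree(Q,a).
Decompose mk/2: Q = tree(2,b),  0 = 0.
Bind Q := tree(2,b); substituting into the one remaining equation that mentions Q gives: tree(M,0) = tree(tree(2,b),a).
Delete trivial equation 0 = 0.
Decompose tree/2: M = tree(2,b),  0 = a.
Bind M := tree(2,b); no other remaining equation mentions M.
Clash: constants 0 and a differ; no unifier exists.

NO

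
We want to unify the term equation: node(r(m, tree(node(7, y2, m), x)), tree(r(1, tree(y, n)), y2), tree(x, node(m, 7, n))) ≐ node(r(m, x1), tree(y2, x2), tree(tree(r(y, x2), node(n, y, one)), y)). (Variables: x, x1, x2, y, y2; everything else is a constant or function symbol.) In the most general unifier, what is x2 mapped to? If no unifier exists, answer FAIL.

Decompose node/3: r(m, tree(node(7, y2, m), x)) ≐ r(m, x1),  tree(r(1, tree(y, n)), y2) ≐ tree(y2, x2),  tree(x, node(m, 7, n)) ≐ tree(tree(r(y, x2), node(n, y, one)), y).
Decompose r/2: m ≐ m,  tree(node(7, y2, m), x) ≐ x1.
Delete trivial equation m ≐ m.
Bind x1 := tree(node(7, y2, m), x); no other remaining equation mentions x1.
Decompose tree/2: r(1, tree(y, n)) ≐ y2,  y2 ≐ x2.
Bind y2 := r(1, tree(y, n)); substituting into the one remaining equation that mentions y2 gives: r(1, tree(y, n)) ≐ x2. Substituting into the earlier binding gives x1 := tree(node(7, r(1, tree(y, n)), m), x).
Bind x2 := r(1, tree(y, n)); substituting into the remaining equation gives: tree(x, node(m, 7, n)) ≐ tree(tree(r(y, r(1, tree(y, n))), node(n, y, one)), y).
Decompose tree/2: x ≐ tree(r(y, r(1, tree(y, n))), node(n, y, one)),  node(m, 7, n) ≐ y.
Bind x := tree(r(y, r(1, tree(y, n))), node(n, y, one)); no other remaining equation mentions x. Substituting into the earlier binding gives x1 := tree(node(7, r(1, tree(y, n)), m), tree(r(y, r(1, tree(y, n))), node(n, y, one))).
Bind y := node(m, 7, n). Substituting into the earlier bindings gives x1 := tree(node(7, r(1, tree(node(m, 7, n), n)), m), tree(r(node(m, 7, n), r(1, tree(node(m, 7, n), n))), node(n, node(m, 7, n), one))), y2 := r(1, tree(node(m, 7, n), n)), x2 := r(1, tree(node(m, 7, n), n)), x := tree(r(node(m, 7, n), r(1, tree(node(m, 7, n), n))), node(n, node(m, 7, n), one)).
MGU = { x1 -> tree(node(7, r(1, tree(node(m, 7, n), n)), m), tree(r(node(m, 7, n), r(1, tree(node(m, 7, n), n))), node(n, node(m, 7, n), one))), y2 -> r(1, tree(node(m, 7, n), n)), x2 -> r(1, tree(node(m, 7, n), n)), x -> tree(r(node(m, 7, n), r(1, tree(node(m, 7, n), n))), node(n, node(m, 7, n), one)), y -> node(m, 7, n) }, so x2 -> r(1, tree(node(m, 7, n), n)).

r(1, tree(node(m, 7, n), n))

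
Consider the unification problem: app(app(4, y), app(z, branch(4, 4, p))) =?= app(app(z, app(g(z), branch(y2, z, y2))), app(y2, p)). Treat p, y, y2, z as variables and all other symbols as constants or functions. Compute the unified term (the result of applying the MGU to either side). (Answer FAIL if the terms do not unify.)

Decompose app/2: app(4, y) =?= app(z, app(g(z), branch(y2, z, y2))),  app(z, branch(4, 4, p)) =?= app(y2, p).
Decompose app/2: 4 =?= z,  y =?= app(g(z), branch(y2, z, y2)).
Bind z := 4; substituting into the remaining equations gives: y =?= app(g(4), branch(y2, 4, y2)),  app(4, branch(4, 4, p)) =?= app(y2, p).
Bind y := app(g(4), branch(y2, 4, y2)); no other remaining equation mentions y.
Decompose app/2: 4 =?= y2,  branch(4, 4, p) =?= p.
Bind y2 := 4; no other remaining equation mentions y2. Substituting into the earlier binding gives y := app(g(4), branch(4, 4, 4)).
Occurs check fails: p occurs in branch(4, 4, p); the equation p =?= branch(4, 4, p) has no finite solution.

FAIL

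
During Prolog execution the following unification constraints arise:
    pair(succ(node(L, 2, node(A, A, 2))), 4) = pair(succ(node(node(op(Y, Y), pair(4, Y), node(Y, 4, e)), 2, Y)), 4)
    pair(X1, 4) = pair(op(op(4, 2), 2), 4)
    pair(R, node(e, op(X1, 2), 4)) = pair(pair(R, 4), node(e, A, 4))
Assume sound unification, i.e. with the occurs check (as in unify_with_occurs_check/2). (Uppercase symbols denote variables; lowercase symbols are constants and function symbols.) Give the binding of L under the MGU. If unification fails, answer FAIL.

Decompose pair/2: succ(node(L, 2, node(A, A, 2))) = succ(node(node(op(Y, Y), pair(4, Y), node(Y, 4, e)), 2, Y)),  4 = 4.
Decompose succ/1: node(L, 2, node(A, A, 2)) = node(node(op(Y, Y), pair(4, Y), node(Y, 4, e)), 2, Y).
Decompose node/3: L = node(op(Y, Y), pair(4, Y), node(Y, 4, e)),  2 = 2,  node(A, A, 2) = Y.
Bind L := node(op(Y, Y), pair(4, Y), node(Y, 4, e)); no other remaining equation mentions L.
Delete trivial equation 2 = 2.
Bind Y := node(A, A, 2); no other remaining equation mentions Y. Substituting into the earlier binding gives L := node(op(node(A, A, 2), node(A, A, 2)), pair(4, node(A, A, 2)), node(node(A, A, 2), 4, e)).
Delete trivial equation 4 = 4.
Decompose pair/2: X1 = op(op(4, 2), 2),  4 = 4.
Bind X1 := op(op(4, 2), 2); substituting into the one remaining equation that mentions X1 gives: pair(R, node(e, op(op(op(4, 2), 2), 2), 4)) = pair(pair(R, 4), node(e, A, 4)).
Delete trivial equation 4 = 4.
Decompose pair/2: R = pair(R, 4),  node(e, op(op(op(4, 2), 2), 2), 4) = node(e, A, 4).
Occurs check fails: R occurs in pair(R, 4); the equation R = pair(R, 4) has no finite solution.

FAIL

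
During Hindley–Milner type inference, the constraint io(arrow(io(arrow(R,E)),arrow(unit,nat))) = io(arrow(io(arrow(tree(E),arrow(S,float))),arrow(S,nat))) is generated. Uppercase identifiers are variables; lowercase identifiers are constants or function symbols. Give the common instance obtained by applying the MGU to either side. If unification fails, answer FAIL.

io(arrow(io(arrow(tree(arrow(unit,float)),arrow(unit,float))),arrow(unit,nat)))

Decompose io/1: arrow(io(arrow(R,E)),arrow(unit,nat)) = arrow(io(arrow(tree(E),arrow(S,float))),arrow(S,nat)).
Decompose arrow/2: io(arrow(R,E)) = io(arrow(tree(E),arrow(S,float))),  arrow(unit,nat) = arrow(S,nat).
Decompose io/1: arrow(R,E) = arrow(tree(E),arrow(S,float)).
Decompose arrow/2: R = tree(E),  E = arrow(S,float).
Bind R := tree(E); no other remaining equation mentions R.
Bind E := arrow(S,float); no other remaining equation mentions E. Substituting into the earlier binding gives R := tree(arrow(S,float)).
Decompose arrow/2: unit = S,  nat = nat.
Bind S := unit; no other remaining equation mentions S. Substituting into the earlier bindings gives R := tree(arrow(unit,float)), E := arrow(unit,float).
Delete trivial equation nat = nat.
Applying the MGU to either side gives io(arrow(io(arrow(tree(arrow(unit,float)),arrow(unit,float))),arrow(unit,nat))).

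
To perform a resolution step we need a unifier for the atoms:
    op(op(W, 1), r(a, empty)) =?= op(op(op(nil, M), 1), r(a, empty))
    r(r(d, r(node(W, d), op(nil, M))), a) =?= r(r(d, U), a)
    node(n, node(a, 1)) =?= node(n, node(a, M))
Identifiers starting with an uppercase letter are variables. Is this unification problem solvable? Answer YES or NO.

YES

Decompose op/2: op(W, 1) =?= op(op(nil, M), 1),  r(a, empty) =?= r(a, empty).
Decompose op/2: W =?= op(nil, M),  1 =?= 1.
Bind W := op(nil, M); substituting into the one remaining equation that mentions W gives: r(r(d, r(node(op(nil, M), d), op(nil, M))), a) =?= r(r(d, U), a).
Delete trivial equation 1 =?= 1.
Delete trivial equation r(a, empty) =?= r(a, empty).
Decompose r/2: r(d, r(node(op(nil, M), d), op(nil, M))) =?= r(d, U),  a =?= a.
Decompose r/2: d =?= d,  r(node(op(nil, M), d), op(nil, M)) =?= U.
Delete trivial equation d =?= d.
Bind U := r(node(op(nil, M), d), op(nil, M)); no other remaining equation mentions U.
Delete trivial equation a =?= a.
Decompose node/2: n =?= n,  node(a, 1) =?= node(a, M).
Delete trivial equation n =?= n.
Decompose node/2: a =?= a,  1 =?= M.
Delete trivial equation a =?= a.
Bind M := 1. Substituting into the earlier bindings gives W := op(nil, 1), U := r(node(op(nil, 1), d), op(nil, 1)).
No equations remain and no clash or occurs-check failure arose, so a unifier exists.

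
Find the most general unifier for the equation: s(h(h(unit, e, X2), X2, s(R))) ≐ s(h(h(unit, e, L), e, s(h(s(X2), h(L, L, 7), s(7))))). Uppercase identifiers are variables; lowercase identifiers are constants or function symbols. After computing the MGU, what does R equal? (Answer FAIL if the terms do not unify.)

Decompose s/1: h(h(unit, e, X2), X2, s(R)) ≐ h(h(unit, e, L), e, s(h(s(X2), h(L, L, 7), s(7)))).
Decompose h/3: h(unit, e, X2) ≐ h(unit, e, L),  X2 ≐ e,  s(R) ≐ s(h(s(X2), h(L, L, 7), s(7))).
Decompose h/3: unit ≐ unit,  e ≐ e,  X2 ≐ L.
Delete trivial equation unit ≐ unit.
Delete trivial equation e ≐ e.
Bind X2 := L; substituting into the remaining equations gives: L ≐ e,  s(R) ≐ s(h(s(L), h(L, L, 7), s(7))).
Bind L := e; substituting into the remaining equation gives: s(R) ≐ s(h(s(e), h(e, e, 7), s(7))). Substituting into the earlier binding gives X2 := e.
Decompose s/1: R ≐ h(s(e), h(e, e, 7), s(7)).
Bind R := h(s(e), h(e, e, 7), s(7)).
MGU = { X2 ↦ e, L ↦ e, R ↦ h(s(e), h(e, e, 7), s(7)) }, so R ↦ h(s(e), h(e, e, 7), s(7)).

h(s(e), h(e, e, 7), s(7))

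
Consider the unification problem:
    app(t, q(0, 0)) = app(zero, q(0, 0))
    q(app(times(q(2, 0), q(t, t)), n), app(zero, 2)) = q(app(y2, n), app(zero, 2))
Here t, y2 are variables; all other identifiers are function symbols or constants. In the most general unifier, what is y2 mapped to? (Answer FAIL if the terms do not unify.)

Decompose app/2: t = zero,  q(0, 0) = q(0, 0).
Bind t := zero; substituting into the one remaining equation that mentions t gives: q(app(times(q(2, 0), q(zero, zero)), n), app(zero, 2)) = q(app(y2, n), app(zero, 2)).
Delete trivial equation q(0, 0) = q(0, 0).
Decompose q/2: app(times(q(2, 0), q(zero, zero)), n) = app(y2, n),  app(zero, 2) = app(zero, 2).
Decompose app/2: times(q(2, 0), q(zero, zero)) = y2,  n = n.
Bind y2 := times(q(2, 0), q(zero, zero)); no other remaining equation mentions y2.
Delete trivial equation n = n.
Delete trivial equation app(zero, 2) = app(zero, 2).
MGU = { t ↦ zero, y2 ↦ times(q(2, 0), q(zero, zero)) }, so y2 ↦ times(q(2, 0), q(zero, zero)).

times(q(2, 0), q(zero, zero))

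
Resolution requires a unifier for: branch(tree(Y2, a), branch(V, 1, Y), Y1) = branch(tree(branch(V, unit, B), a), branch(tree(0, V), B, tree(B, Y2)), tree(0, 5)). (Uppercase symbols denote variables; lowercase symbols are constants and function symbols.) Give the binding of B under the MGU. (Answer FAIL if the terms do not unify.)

FAIL

Decompose branch/3: tree(Y2, a) = tree(branch(V, unit, B), a),  branch(V, 1, Y) = branch(tree(0, V), B, tree(B, Y2)),  Y1 = tree(0, 5).
Decompose tree/2: Y2 = branch(V, unit, B),  a = a.
Bind Y2 := branch(V, unit, B); substituting into the one remaining equation that mentions Y2 gives: branch(V, 1, Y) = branch(tree(0, V), B, tree(B, branch(V, unit, B))).
Delete trivial equation a = a.
Decompose branch/3: V = tree(0, V),  1 = B,  Y = tree(B, branch(V, unit, B)).
Occurs check fails: V occurs in tree(0, V); the equation V = tree(0, V) has no finite solution.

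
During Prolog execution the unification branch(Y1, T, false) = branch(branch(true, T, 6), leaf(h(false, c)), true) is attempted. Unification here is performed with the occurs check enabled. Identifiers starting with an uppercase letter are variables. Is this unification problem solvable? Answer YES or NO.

Decompose branch/3: Y1 = branch(true, T, 6),  T = leaf(h(false, c)),  false = true.
Bind Y1 := branch(true, T, 6); no other remaining equation mentions Y1.
Bind T := leaf(h(false, c)); no other remaining equation mentions T. Substituting into the earlier binding gives Y1 := branch(true, leaf(h(false, c)), 6).
Clash: constants false and true differ; no unifier exists.

NO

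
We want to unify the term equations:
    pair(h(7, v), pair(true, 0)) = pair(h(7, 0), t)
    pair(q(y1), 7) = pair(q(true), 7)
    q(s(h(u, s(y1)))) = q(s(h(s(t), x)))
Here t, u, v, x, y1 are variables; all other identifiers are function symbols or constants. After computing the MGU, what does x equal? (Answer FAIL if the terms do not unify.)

Decompose pair/2: h(7, v) = h(7, 0),  pair(true, 0) = t.
Decompose h/2: 7 = 7,  v = 0.
Delete trivial equation 7 = 7.
Bind v := 0; no other remaining equation mentions v.
Bind t := pair(true, 0); substituting into the one remaining equation that mentions t gives: q(s(h(u, s(y1)))) = q(s(h(s(pair(true, 0)), x))).
Decompose pair/2: q(y1) = q(true),  7 = 7.
Decompose q/1: y1 = true.
Bind y1 := true; substituting into the one remaining equation that mentions y1 gives: q(s(h(u, s(true)))) = q(s(h(s(pair(true, 0)), x))).
Delete trivial equation 7 = 7.
Decompose q/1: s(h(u, s(true))) = s(h(s(pair(true, 0)), x)).
Decompose s/1: h(u, s(true)) = h(s(pair(true, 0)), x).
Decompose h/2: u = s(pair(true, 0)),  s(true) = x.
Bind u := s(pair(true, 0)); no other remaining equation mentions u.
Bind x := s(true).
MGU = { v ↦ 0, t ↦ pair(true, 0), y1 ↦ true, u ↦ s(pair(true, 0)), x ↦ s(true) }, so x ↦ s(true).

s(true)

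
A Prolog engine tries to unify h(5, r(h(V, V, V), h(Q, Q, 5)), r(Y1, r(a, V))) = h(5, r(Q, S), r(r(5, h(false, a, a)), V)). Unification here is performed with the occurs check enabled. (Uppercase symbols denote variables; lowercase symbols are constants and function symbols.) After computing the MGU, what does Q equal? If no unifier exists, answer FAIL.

Decompose h/3: 5 = 5,  r(h(V, V, V), h(Q, Q, 5)) = r(Q, S),  r(Y1, r(a, V)) = r(r(5, h(false, a, a)), V).
Delete trivial equation 5 = 5.
Decompose r/2: h(V, V, V) = Q,  h(Q, Q, 5) = S.
Bind Q := h(V, V, V); substituting into the one remaining equation that mentions Q gives: h(h(V, V, V), h(V, V, V), 5) = S.
Bind S := h(h(V, V, V), h(V, V, V), 5); no other remaining equation mentions S.
Decompose r/2: Y1 = r(5, h(false, a, a)),  r(a, V) = V.
Bind Y1 := r(5, h(false, a, a)); no other remaining equation mentions Y1.
Occurs check fails: V occurs in r(a, V); the equation V = r(a, V) has no finite solution.

FAIL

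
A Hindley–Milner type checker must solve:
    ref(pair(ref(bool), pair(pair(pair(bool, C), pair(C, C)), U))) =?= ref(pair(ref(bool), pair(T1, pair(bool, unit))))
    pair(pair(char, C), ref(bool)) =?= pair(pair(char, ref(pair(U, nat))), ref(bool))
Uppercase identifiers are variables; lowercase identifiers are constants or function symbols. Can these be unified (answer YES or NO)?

YES

Decompose ref/1: pair(ref(bool), pair(pair(pair(bool, C), pair(C, C)), U)) =?= pair(ref(bool), pair(T1, pair(bool, unit))).
Decompose pair/2: ref(bool) =?= ref(bool),  pair(pair(pair(bool, C), pair(C, C)), U) =?= pair(T1, pair(bool, unit)).
Delete trivial equation ref(bool) =?= ref(bool).
Decompose pair/2: pair(pair(bool, C), pair(C, C)) =?= T1,  U =?= pair(bool, unit).
Bind T1 := pair(pair(bool, C), pair(C, C)); no other remaining equation mentions T1.
Bind U := pair(bool, unit); substituting into the remaining equation gives: pair(pair(char, C), ref(bool)) =?= pair(pair(char, ref(pair(pair(bool, unit), nat))), ref(bool)).
Decompose pair/2: pair(char, C) =?= pair(char, ref(pair(pair(bool, unit), nat))),  ref(bool) =?= ref(bool).
Decompose pair/2: char =?= char,  C =?= ref(pair(pair(bool, unit), nat)).
Delete trivial equation char =?= char.
Bind C := ref(pair(pair(bool, unit), nat)); no other remaining equation mentions C. Substituting into the earlier binding gives T1 := pair(pair(bool, ref(pair(pair(bool, unit), nat))), pair(ref(pair(pair(bool, unit), nat)), ref(pair(pair(bool, unit), nat)))).
Delete trivial equation ref(bool) =?= ref(bool).
No equations remain and no clash or occurs-check failure arose, so a unifier exists.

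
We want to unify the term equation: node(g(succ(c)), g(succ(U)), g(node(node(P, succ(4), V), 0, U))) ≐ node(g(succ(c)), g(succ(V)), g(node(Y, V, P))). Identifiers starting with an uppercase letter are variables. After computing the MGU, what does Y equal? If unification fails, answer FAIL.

Decompose node/3: g(succ(c)) ≐ g(succ(c)),  g(succ(U)) ≐ g(succ(V)),  g(node(node(P, succ(4), V), 0, U)) ≐ g(node(Y, V, P)).
Delete trivial equation g(succ(c)) ≐ g(succ(c)).
Decompose g/1: succ(U) ≐ succ(V).
Decompose succ/1: U ≐ V.
Bind U := V; substituting into the remaining equation gives: g(node(node(P, succ(4), V), 0, V)) ≐ g(node(Y, V, P)).
Decompose g/1: node(node(P, succ(4), V), 0, V) ≐ node(Y, V, P).
Decompose node/3: node(P, succ(4), V) ≐ Y,  0 ≐ V,  V ≐ P.
Bind Y := node(P, succ(4), V); no other remaining equation mentions Y.
Bind V := 0; substituting into the remaining equation gives: 0 ≐ P. Substituting into the earlier bindings gives U := 0, Y := node(P, succ(4), 0).
Bind P := 0. Substituting into the earlier binding gives Y := node(0, succ(4), 0).
MGU = { U ↦ 0, Y ↦ node(0, succ(4), 0), V ↦ 0, P ↦ 0 }, so Y ↦ node(0, succ(4), 0).

node(0, succ(4), 0)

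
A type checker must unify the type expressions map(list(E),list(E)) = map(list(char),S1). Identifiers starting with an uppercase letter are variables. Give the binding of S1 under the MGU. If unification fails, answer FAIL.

list(char)

Decompose map/2: list(E) = list(char),  list(E) = S1.
Decompose list/1: E = char.
Bind E := char; substituting into the remaining equation gives: list(char) = S1.
Bind S1 := list(char).
MGU = { E ↦ char, S1 ↦ list(char) }, so S1 ↦ list(char).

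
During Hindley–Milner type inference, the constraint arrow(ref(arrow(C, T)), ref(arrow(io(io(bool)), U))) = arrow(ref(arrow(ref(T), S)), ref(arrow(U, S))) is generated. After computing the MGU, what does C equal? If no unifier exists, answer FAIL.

ref(io(io(bool)))

Decompose arrow/2: ref(arrow(C, T)) = ref(arrow(ref(T), S)),  ref(arrow(io(io(bool)), U)) = ref(arrow(U, S)).
Decompose ref/1: arrow(C, T) = arrow(ref(T), S).
Decompose arrow/2: C = ref(T),  T = S.
Bind C := ref(T); no other remaining equation mentions C.
Bind T := S; no other remaining equation mentions T. Substituting into the earlier binding gives C := ref(S).
Decompose ref/1: arrow(io(io(bool)), U) = arrow(U, S).
Decompose arrow/2: io(io(bool)) = U,  U = S.
Bind U := io(io(bool)); substituting into the remaining equation gives: io(io(bool)) = S.
Bind S := io(io(bool)). Substituting into the earlier bindings gives C := ref(io(io(bool))), T := io(io(bool)).
MGU = { C ↦ ref(io(io(bool))), T ↦ io(io(bool)), U ↦ io(io(bool)), S ↦ io(io(bool)) }, so C ↦ ref(io(io(bool))).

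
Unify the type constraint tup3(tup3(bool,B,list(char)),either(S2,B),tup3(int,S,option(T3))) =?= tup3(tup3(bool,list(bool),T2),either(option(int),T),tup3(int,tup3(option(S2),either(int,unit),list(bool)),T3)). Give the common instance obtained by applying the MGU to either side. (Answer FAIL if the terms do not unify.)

FAIL

Decompose tup3/3: tup3(bool,B,list(char)) =?= tup3(bool,list(bool),T2),  either(S2,B) =?= either(option(int),T),  tup3(int,S,option(T3)) =?= tup3(int,tup3(option(S2),either(int,unit),list(bool)),T3).
Decompose tup3/3: bool =?= bool,  B =?= list(bool),  list(char) =?= T2.
Delete trivial equation bool =?= bool.
Bind B := list(bool); substituting into the one remaining equation that mentions B gives: either(S2,list(bool)) =?= either(option(int),T).
Bind T2 := list(char); no other remaining equation mentions T2.
Decompose either/2: S2 =?= option(int),  list(bool) =?= T.
Bind S2 := option(int); substituting into the one remaining equation that mentions S2 gives: tup3(int,S,option(T3)) =?= tup3(int,tup3(option(option(int)),either(int,unit),list(bool)),T3).
Bind T := list(bool); no other remaining equation mentions T.
Decompose tup3/3: int =?= int,  S =?= tup3(option(option(int)),either(int,unit),list(bool)),  option(T3) =?= T3.
Delete trivial equation int =?= int.
Bind S := tup3(option(option(int)),either(int,unit),list(bool)); no other remaining equation mentions S.
Occurs check fails: T3 occurs in option(T3); the equation T3 =?= option(T3) has no finite solution.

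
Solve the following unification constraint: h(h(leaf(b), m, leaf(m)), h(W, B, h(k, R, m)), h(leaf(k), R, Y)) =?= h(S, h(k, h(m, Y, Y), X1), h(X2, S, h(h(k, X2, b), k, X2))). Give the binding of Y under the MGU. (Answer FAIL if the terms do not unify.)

h(h(k, leaf(k), b), k, leaf(k))

Decompose h/3: h(leaf(b), m, leaf(m)) =?= S,  h(W, B, h(k, R, m)) =?= h(k, h(m, Y, Y), X1),  h(leaf(k), R, Y) =?= h(X2, S, h(h(k, X2, b), k, X2)).
Bind S := h(leaf(b), m, leaf(m)); substituting into the one remaining equation that mentions S gives: h(leaf(k), R, Y) =?= h(X2, h(leaf(b), m, leaf(m)), h(h(k, X2, b), k, X2)).
Decompose h/3: W =?= k,  B =?= h(m, Y, Y),  h(k, R, m) =?= X1.
Bind W := k; no other remaining equation mentions W.
Bind B := h(m, Y, Y); no other remaining equation mentions B.
Bind X1 := h(k, R, m); no other remaining equation mentions X1.
Decompose h/3: leaf(k) =?= X2,  R =?= h(leaf(b), m, leaf(m)),  Y =?= h(h(k, X2, b), k, X2).
Bind X2 := leaf(k); substituting into the one remaining equation that mentions X2 gives: Y =?= h(h(k, leaf(k), b), k, leaf(k)).
Bind R := h(leaf(b), m, leaf(m)); no other remaining equation mentions R. Substituting into the earlier binding gives X1 := h(k, h(leaf(b), m, leaf(m)), m).
Bind Y := h(h(k, leaf(k), b), k, leaf(k)). Substituting into the earlier binding gives B := h(m, h(h(k, leaf(k), b), k, leaf(k)), h(h(k, leaf(k), b), k, leaf(k))).
MGU = { S := h(leaf(b), m, leaf(m)), W := k, B := h(m, h(h(k, leaf(k), b), k, leaf(k)), h(h(k, leaf(k), b), k, leaf(k))), X1 := h(k, h(leaf(b), m, leaf(m)), m), X2 := leaf(k), R := h(leaf(b), m, leaf(m)), Y := h(h(k, leaf(k), b), k, leaf(k)) }, so Y := h(h(k, leaf(k), b), k, leaf(k)).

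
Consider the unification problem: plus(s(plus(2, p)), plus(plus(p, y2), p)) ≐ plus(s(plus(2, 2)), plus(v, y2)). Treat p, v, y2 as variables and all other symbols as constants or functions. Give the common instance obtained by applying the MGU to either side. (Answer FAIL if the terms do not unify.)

Decompose plus/2: s(plus(2, p)) ≐ s(plus(2, 2)),  plus(plus(p, y2), p) ≐ plus(v, y2).
Decompose s/1: plus(2, p) ≐ plus(2, 2).
Decompose plus/2: 2 ≐ 2,  p ≐ 2.
Delete trivial equation 2 ≐ 2.
Bind p := 2; substituting into the remaining equation gives: plus(plus(2, y2), 2) ≐ plus(v, y2).
Decompose plus/2: plus(2, y2) ≐ v,  2 ≐ y2.
Bind v := plus(2, y2); no other remaining equation mentions v.
Bind y2 := 2. Substituting into the earlier binding gives v := plus(2, 2).
Applying the MGU to either side gives plus(s(plus(2, 2)), plus(plus(2, 2), 2)).

plus(s(plus(2, 2)), plus(plus(2, 2), 2))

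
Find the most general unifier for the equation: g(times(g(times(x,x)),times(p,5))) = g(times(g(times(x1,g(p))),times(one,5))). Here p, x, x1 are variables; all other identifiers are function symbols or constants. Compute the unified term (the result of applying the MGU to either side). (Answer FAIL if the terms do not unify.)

g(times(g(times(g(one),g(one))),times(one,5)))

Decompose g/1: times(g(times(x,x)),times(p,5)) = times(g(times(x1,g(p))),times(one,5)).
Decompose times/2: g(times(x,x)) = g(times(x1,g(p))),  times(p,5) = times(one,5).
Decompose g/1: times(x,x) = times(x1,g(p)).
Decompose times/2: x = x1,  x = g(p).
Bind x := x1; substituting into the one remaining equation that mentions x gives: x1 = g(p).
Bind x1 := g(p); no other remaining equation mentions x1. Substituting into the earlier binding gives x := g(p).
Decompose times/2: p = one,  5 = 5.
Bind p := one; no other remaining equation mentions p. Substituting into the earlier bindings gives x := g(one), x1 := g(one).
Delete trivial equation 5 = 5.
Applying the MGU to either side gives g(times(g(times(g(one),g(one))),times(one,5))).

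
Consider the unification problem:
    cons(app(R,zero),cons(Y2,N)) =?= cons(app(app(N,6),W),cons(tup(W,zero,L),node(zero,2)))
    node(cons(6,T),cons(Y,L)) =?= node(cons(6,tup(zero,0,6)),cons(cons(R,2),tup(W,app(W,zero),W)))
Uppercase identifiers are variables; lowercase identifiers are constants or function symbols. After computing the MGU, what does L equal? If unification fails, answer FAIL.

Decompose cons/2: app(R,zero) =?= app(app(N,6),W),  cons(Y2,N) =?= cons(tup(W,zero,L),node(zero,2)).
Decompose app/2: R =?= app(N,6),  zero =?= W.
Bind R := app(N,6); substituting into the one remaining equation that mentions R gives: node(cons(6,T),cons(Y,L)) =?= node(cons(6,tup(zero,0,6)),cons(cons(app(N,6),2),tup(W,app(W,zero),W))).
Bind W := zero; substituting into the remaining equations gives: cons(Y2,N) =?= cons(tup(zero,zero,L),node(zero,2)),  node(cons(6,T),cons(Y,L)) =?= node(cons(6,tup(zero,0,6)),cons(cons(app(N,6),2),tup(zero,app(zero,zero),zero))).
Decompose cons/2: Y2 =?= tup(zero,zero,L),  N =?= node(zero,2).
Bind Y2 := tup(zero,zero,L); no other remaining equation mentions Y2.
Bind N := node(zero,2); substituting into the remaining equation gives: node(cons(6,T),cons(Y,L)) =?= node(cons(6,tup(zero,0,6)),cons(cons(app(node(zero,2),6),2),tup(zero,app(zero,zero),zero))). Substituting into the earlier binding gives R := app(node(zero,2),6).
Decompose node/2: cons(6,T) =?= cons(6,tup(zero,0,6)),  cons(Y,L) =?= cons(cons(app(node(zero,2),6),2),tup(zero,app(zero,zero),zero)).
Decompose cons/2: 6 =?= 6,  T =?= tup(zero,0,6).
Delete trivial equation 6 =?= 6.
Bind T := tup(zero,0,6); no other remaining equation mentions T.
Decompose cons/2: Y =?= cons(app(node(zero,2),6),2),  L =?= tup(zero,app(zero,zero),zero).
Bind Y := cons(app(node(zero,2),6),2); no other remaining equation mentions Y.
Bind L := tup(zero,app(zero,zero),zero). Substituting into the earlier binding gives Y2 := tup(zero,zero,tup(zero,app(zero,zero),zero)).
MGU = { R ↦ app(node(zero,2),6), W ↦ zero, Y2 ↦ tup(zero,zero,tup(zero,app(zero,zero),zero)), N ↦ node(zero,2), T ↦ tup(zero,0,6), Y ↦ cons(app(node(zero,2),6),2), L ↦ tup(zero,app(zero,zero),zero) }, so L ↦ tup(zero,app(zero,zero),zero).

tup(zero,app(zero,zero),zero)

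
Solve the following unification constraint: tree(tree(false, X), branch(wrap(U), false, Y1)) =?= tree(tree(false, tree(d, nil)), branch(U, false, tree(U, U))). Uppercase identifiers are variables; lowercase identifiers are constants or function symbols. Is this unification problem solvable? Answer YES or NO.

NO

Decompose tree/2: tree(false, X) =?= tree(false, tree(d, nil)),  branch(wrap(U), false, Y1) =?= branch(U, false, tree(U, U)).
Decompose tree/2: false =?= false,  X =?= tree(d, nil).
Delete trivial equation false =?= false.
Bind X := tree(d, nil); no other remaining equation mentions X.
Decompose branch/3: wrap(U) =?= U,  false =?= false,  Y1 =?= tree(U, U).
Occurs check fails: U occurs in wrap(U); the equation U =?= wrap(U) has no finite solution.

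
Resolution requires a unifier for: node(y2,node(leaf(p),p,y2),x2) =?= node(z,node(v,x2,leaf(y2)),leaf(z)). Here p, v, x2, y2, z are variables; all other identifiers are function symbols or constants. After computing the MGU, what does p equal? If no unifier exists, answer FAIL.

FAIL

Decompose node/3: y2 =?= z,  node(leaf(p),p,y2) =?= node(v,x2,leaf(y2)),  x2 =?= leaf(z).
Bind y2 := z; substituting into the one remaining equation that mentions y2 gives: node(leaf(p),p,z) =?= node(v,x2,leaf(z)).
Decompose node/3: leaf(p) =?= v,  p =?= x2,  z =?= leaf(z).
Bind v := leaf(p); no other remaining equation mentions v.
Bind p := x2; no other remaining equation mentions p. Substituting into the earlier binding gives v := leaf(x2).
Occurs check fails: z occurs in leaf(z); the equation z =?= leaf(z) has no finite solution.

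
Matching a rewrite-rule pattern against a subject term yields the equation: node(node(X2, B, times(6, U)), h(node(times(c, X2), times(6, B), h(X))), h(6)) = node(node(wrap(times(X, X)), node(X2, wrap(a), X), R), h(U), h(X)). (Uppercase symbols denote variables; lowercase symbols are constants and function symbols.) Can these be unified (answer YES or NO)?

YES

Decompose node/3: node(X2, B, times(6, U)) = node(wrap(times(X, X)), node(X2, wrap(a), X), R),  h(node(times(c, X2), times(6, B), h(X))) = h(U),  h(6) = h(X).
Decompose node/3: X2 = wrap(times(X, X)),  B = node(X2, wrap(a), X),  times(6, U) = R.
Bind X2 := wrap(times(X, X)); substituting into the 2 remaining equations that mention X2 gives: B = node(wrap(times(X, X)), wrap(a), X),  h(node(times(c, wrap(times(X, X))), times(6, B), h(X))) = h(U).
Bind B := node(wrap(times(X, X)), wrap(a), X); substituting into the one remaining equation that mentions B gives: h(node(times(c, wrap(times(X, X))), times(6, node(wrap(times(X, X)), wrap(a), X)), h(X))) = h(U).
Bind R := times(6, U); no other remaining equation mentions R.
Decompose h/1: node(times(c, wrap(times(X, X))), times(6, node(wrap(times(X, X)), wrap(a), X)), h(X)) = U.
Bind U := node(times(c, wrap(times(X, X))), times(6, node(wrap(times(X, X)), wrap(a), X)), h(X)); no other remaining equation mentions U. Substituting into the earlier binding gives R := times(6, node(times(c, wrap(times(X, X))), times(6, node(wrap(times(X, X)), wrap(a), X)), h(X))).
Decompose h/1: 6 = X.
Bind X := 6. Substituting into the earlier bindings gives X2 := wrap(times(6, 6)), B := node(wrap(times(6, 6)), wrap(a), 6), R := times(6, node(times(c, wrap(times(6, 6))), times(6, node(wrap(times(6, 6)), wrap(a), 6)), h(6))), U := node(times(c, wrap(times(6, 6))), times(6, node(wrap(times(6, 6)), wrap(a), 6)), h(6)).
No equations remain and no clash or occurs-check failure arose, so a unifier exists.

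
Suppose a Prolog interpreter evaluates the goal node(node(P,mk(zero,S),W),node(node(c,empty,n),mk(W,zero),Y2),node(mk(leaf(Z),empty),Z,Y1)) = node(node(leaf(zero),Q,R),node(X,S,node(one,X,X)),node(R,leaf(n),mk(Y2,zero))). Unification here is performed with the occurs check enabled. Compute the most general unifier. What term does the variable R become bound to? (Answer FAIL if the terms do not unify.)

mk(leaf(leaf(n)),empty)

Decompose node/3: node(P,mk(zero,S),W) = node(leaf(zero),Q,R),  node(node(c,empty,n),mk(W,zero),Y2) = node(X,S,node(one,X,X)),  node(mk(leaf(Z),empty),Z,Y1) = node(R,leaf(n),mk(Y2,zero)).
Decompose node/3: P = leaf(zero),  mk(zero,S) = Q,  W = R.
Bind P := leaf(zero); no other remaining equation mentions P.
Bind Q := mk(zero,S); no other remaining equation mentions Q.
Bind W := R; substituting into the one remaining equation that mentions W gives: node(node(c,empty,n),mk(R,zero),Y2) = node(X,S,node(one,X,X)).
Decompose node/3: node(c,empty,n) = X,  mk(R,zero) = S,  Y2 = node(one,X,X).
Bind X := node(c,empty,n); substituting into the one remaining equation that mentions X gives: Y2 = node(one,node(c,empty,n),node(c,empty,n)).
Bind S := mk(R,zero); no other remaining equation mentions S. Substituting into the earlier binding gives Q := mk(zero,mk(R,zero)).
Bind Y2 := node(one,node(c,empty,n),node(c,empty,n)); substituting into the remaining equation gives: node(mk(leaf(Z),empty),Z,Y1) = node(R,leaf(n),mk(node(one,node(c,empty,n),node(c,empty,n)),zero)).
Decompose node/3: mk(leaf(Z),empty) = R,  Z = leaf(n),  Y1 = mk(node(one,node(c,empty,n),node(c,empty,n)),zero).
Bind R := mk(leaf(Z),empty); no other remaining equation mentions R. Substituting into the earlier bindings gives Q := mk(zero,mk(mk(leaf(Z),empty),zero)), W := mk(leaf(Z),empty), S := mk(mk(leaf(Z),empty),zero).
Bind Z := leaf(n); no other remaining equation mentions Z. Substituting into the earlier bindings gives Q := mk(zero,mk(mk(leaf(leaf(n)),empty),zero)), W := mk(leaf(leaf(n)),empty), S := mk(mk(leaf(leaf(n)),empty),zero), R := mk(leaf(leaf(n)),empty).
Bind Y1 := mk(node(one,node(c,empty,n),node(c,empty,n)),zero).
MGU = { P ↦ leaf(zero), Q ↦ mk(zero,mk(mk(leaf(leaf(n)),empty),zero)), W ↦ mk(leaf(leaf(n)),empty), X ↦ node(c,empty,n), S ↦ mk(mk(leaf(leaf(n)),empty),zero), Y2 ↦ node(one,node(c,empty,n),node(c,empty,n)), R ↦ mk(leaf(leaf(n)),empty), Z ↦ leaf(n), Y1 ↦ mk(node(one,node(c,empty,n),node(c,empty,n)),zero) }, so R ↦ mk(leaf(leaf(n)),empty).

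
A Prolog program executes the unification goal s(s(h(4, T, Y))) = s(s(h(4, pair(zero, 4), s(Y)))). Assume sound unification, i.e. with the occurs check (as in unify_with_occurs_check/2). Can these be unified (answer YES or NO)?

Decompose s/1: s(h(4, T, Y)) = s(h(4, pair(zero, 4), s(Y))).
Decompose s/1: h(4, T, Y) = h(4, pair(zero, 4), s(Y)).
Decompose h/3: 4 = 4,  T = pair(zero, 4),  Y = s(Y).
Delete trivial equation 4 = 4.
Bind T := pair(zero, 4); no other remaining equation mentions T.
Occurs check fails: Y occurs in s(Y); the equation Y = s(Y) has no finite solution.

NO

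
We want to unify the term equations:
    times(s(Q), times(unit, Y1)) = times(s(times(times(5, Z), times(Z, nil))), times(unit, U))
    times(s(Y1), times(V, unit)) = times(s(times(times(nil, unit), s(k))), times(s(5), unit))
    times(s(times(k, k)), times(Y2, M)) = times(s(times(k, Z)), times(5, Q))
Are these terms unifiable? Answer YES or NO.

YES

Decompose times/2: s(Q) = s(times(times(5, Z), times(Z, nil))),  times(unit, Y1) = times(unit, U).
Decompose s/1: Q = times(times(5, Z), times(Z, nil)).
Bind Q := times(times(5, Z), times(Z, nil)); substituting into the one remaining equation that mentions Q gives: times(s(times(k, k)), times(Y2, M)) = times(s(times(k, Z)), times(5, times(times(5, Z), times(Z, nil)))).
Decompose times/2: unit = unit,  Y1 = U.
Delete trivial equation unit = unit.
Bind Y1 := U; substituting into the one remaining equation that mentions Y1 gives: times(s(U), times(V, unit)) = times(s(times(times(nil, unit), s(k))), times(s(5), unit)).
Decompose times/2: s(U) = s(times(times(nil, unit), s(k))),  times(V, unit) = times(s(5), unit).
Decompose s/1: U = times(times(nil, unit), s(k)).
Bind U := times(times(nil, unit), s(k)); no other remaining equation mentions U. Substituting into the earlier binding gives Y1 := times(times(nil, unit), s(k)).
Decompose times/2: V = s(5),  unit = unit.
Bind V := s(5); no other remaining equation mentions V.
Delete trivial equation unit = unit.
Decompose times/2: s(times(k, k)) = s(times(k, Z)),  times(Y2, M) = times(5, times(times(5, Z), times(Z, nil))).
Decompose s/1: times(k, k) = times(k, Z).
Decompose times/2: k = k,  k = Z.
Delete trivial equation k = k.
Bind Z := k; substituting into the remaining equation gives: times(Y2, M) = times(5, times(times(5, k), times(k, nil))). Substituting into the earlier binding gives Q := times(times(5, k), times(k, nil)).
Decompose times/2: Y2 = 5,  M = times(times(5, k), times(k, nil)).
Bind Y2 := 5; no other remaining equation mentions Y2.
Bind M := times(times(5, k), times(k, nil)).
No equations remain and no clash or occurs-check failure arose, so a unifier exists.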